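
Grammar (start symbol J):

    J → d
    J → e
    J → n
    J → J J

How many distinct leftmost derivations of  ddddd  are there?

14

Parse trees for ddddd (showing first 6 of 14):
  [J [J d] [J [J d] [J [J d] [J [J d] [J d]]]]]
  [J [J d] [J [J d] [J [J [J d] [J d]] [J d]]]]
  [J [J d] [J [J [J d] [J d]] [J [J d] [J d]]]]
  [J [J d] [J [J [J d] [J [J d] [J d]]] [J d]]]
  [J [J d] [J [J [J [J d] [J d]] [J d]] [J d]]]
  [J [J [J d] [J d]] [J [J d] [J [J d] [J d]]]]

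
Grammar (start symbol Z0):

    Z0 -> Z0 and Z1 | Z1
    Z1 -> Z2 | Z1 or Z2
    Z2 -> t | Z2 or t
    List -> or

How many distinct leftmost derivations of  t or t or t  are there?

Parse trees for t or t or t:
  [Z0 [Z1 [Z2 [Z2 [Z2 t] or t] or t]]]
  [Z0 [Z1 [Z1 [Z2 t]] or [Z2 [Z2 t] or t]]]
  [Z0 [Z1 [Z1 [Z2 [Z2 t] or t]] or [Z2 t]]]
  [Z0 [Z1 [Z1 [Z1 [Z2 t]] or [Z2 t]] or [Z2 t]]]

4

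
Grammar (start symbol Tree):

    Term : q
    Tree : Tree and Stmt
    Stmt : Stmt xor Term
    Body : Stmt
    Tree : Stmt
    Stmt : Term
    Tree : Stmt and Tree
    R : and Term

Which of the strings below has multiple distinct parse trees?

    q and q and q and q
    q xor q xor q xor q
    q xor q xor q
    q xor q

q and q and q and q

q and q and q and q: 8 trees
q xor q xor q xor q: 1 tree
q xor q xor q: 1 tree
q xor q: 1 tree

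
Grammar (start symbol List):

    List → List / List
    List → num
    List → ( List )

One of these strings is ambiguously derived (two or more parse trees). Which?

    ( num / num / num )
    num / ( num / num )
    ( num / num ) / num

( num / num / num )

( num / num / num ): 2 trees
num / ( num / num ): 1 tree
( num / num ) / num: 1 tree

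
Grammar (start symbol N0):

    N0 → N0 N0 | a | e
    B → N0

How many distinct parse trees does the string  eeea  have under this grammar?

5

Parse trees for eeea:
  [N0 [N0 e] [N0 [N0 e] [N0 [N0 e] [N0 a]]]]
  [N0 [N0 e] [N0 [N0 [N0 e] [N0 e]] [N0 a]]]
  [N0 [N0 [N0 e] [N0 e]] [N0 [N0 e] [N0 a]]]
  [N0 [N0 [N0 e] [N0 [N0 e] [N0 e]]] [N0 a]]
  [N0 [N0 [N0 [N0 e] [N0 e]] [N0 e]] [N0 a]]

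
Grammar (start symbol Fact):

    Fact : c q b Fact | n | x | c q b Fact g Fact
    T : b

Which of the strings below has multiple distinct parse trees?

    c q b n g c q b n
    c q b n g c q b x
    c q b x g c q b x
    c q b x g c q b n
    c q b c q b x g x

c q b n g c q b n: 1 tree
c q b n g c q b x: 1 tree
c q b x g c q b x: 1 tree
c q b x g c q b n: 1 tree
c q b c q b x g x: 2 trees

c q b c q b x g x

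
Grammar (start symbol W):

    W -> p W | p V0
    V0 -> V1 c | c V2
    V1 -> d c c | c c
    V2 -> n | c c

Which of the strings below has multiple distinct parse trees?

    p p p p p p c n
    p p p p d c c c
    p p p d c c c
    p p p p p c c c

p p p p p p c n: 1 tree
p p p p d c c c: 1 tree
p p p d c c c: 1 tree
p p p p p c c c: 2 trees

p p p p p c c c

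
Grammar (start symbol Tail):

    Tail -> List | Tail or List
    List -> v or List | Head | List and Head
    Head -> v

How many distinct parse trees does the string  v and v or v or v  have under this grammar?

Parse trees for v and v or v or v:
  [Tail [Tail [List [List [Head v]] and [Head v]]] or [List v or [List [Head v]]]]
  [Tail [Tail [Tail [List [List [Head v]] and [Head v]]] or [List [Head v]]] or [List [Head v]]]

2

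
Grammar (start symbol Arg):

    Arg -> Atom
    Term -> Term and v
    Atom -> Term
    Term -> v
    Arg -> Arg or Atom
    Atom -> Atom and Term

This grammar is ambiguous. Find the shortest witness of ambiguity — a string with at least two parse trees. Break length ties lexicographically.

v and v

length 1: no string has ≥2 trees
length 3: v and v has 2 parse trees

Two derivations of v and v:
  Arg ⇒ Atom ⇒ Term ⇒ Term and v ⇒ v and v
  Arg ⇒ Atom ⇒ Atom and Term ⇒ Term and Term ⇒ v and Term ⇒ v and v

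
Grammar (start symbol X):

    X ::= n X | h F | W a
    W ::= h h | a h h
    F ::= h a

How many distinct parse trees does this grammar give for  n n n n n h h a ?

2

Parse trees for n n n n n h h a:
  [X n [X n [X n [X n [X n [X h [F h a]]]]]]]
  [X n [X n [X n [X n [X n [X [W h h] a]]]]]]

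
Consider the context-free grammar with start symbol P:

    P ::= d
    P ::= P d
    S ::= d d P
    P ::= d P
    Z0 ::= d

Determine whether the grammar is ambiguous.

Witness: d d

Derivation 1: P ⇒ P d ⇒ d d
Derivation 2: P ⇒ d P ⇒ d d

Two distinct leftmost derivations for the same string.

Ambiguous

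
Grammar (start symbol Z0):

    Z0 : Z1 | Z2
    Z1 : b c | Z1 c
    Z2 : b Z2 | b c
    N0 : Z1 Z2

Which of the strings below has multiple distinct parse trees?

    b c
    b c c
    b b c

b c: 2 trees
b c c: 1 tree
b b c: 1 tree

b c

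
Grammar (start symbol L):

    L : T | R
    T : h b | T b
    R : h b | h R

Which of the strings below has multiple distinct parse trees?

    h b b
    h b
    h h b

h b b: 1 tree
h b: 2 trees
h h b: 1 tree

h b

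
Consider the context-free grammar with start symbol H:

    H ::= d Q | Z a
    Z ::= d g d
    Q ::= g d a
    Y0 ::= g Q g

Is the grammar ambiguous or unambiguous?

Ambiguous

Witness: d g d a

Derivation 1: H ⇒ d Q ⇒ d g d a
Derivation 2: H ⇒ Z a ⇒ d g d a

Two distinct leftmost derivations for the same string.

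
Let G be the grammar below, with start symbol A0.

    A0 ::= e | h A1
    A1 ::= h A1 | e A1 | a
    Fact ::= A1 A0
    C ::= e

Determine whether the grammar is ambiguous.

Only A0, A1 are reachable from A0; ignoring the rest: Restricted to the reachable nonterminals, every rule has the form A → t or A → t B, and no two rules for the same A share a first terminal. The grammar encodes a DFA — one run per string.

Unambiguous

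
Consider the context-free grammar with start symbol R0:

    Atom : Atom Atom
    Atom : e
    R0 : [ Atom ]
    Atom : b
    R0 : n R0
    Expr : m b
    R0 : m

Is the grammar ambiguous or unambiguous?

Ambiguous

Witness: [ b b b ]

Derivation 1: R0 ⇒ [ Atom ] ⇒ [ Atom Atom ] ⇒ [ Atom Atom Atom ] ⇒ [ b Atom Atom ] ⇒ [ b b Atom ] ⇒ [ b b b ]
Derivation 2: R0 ⇒ [ Atom ] ⇒ [ Atom Atom ] ⇒ [ b Atom ] ⇒ [ b Atom Atom ] ⇒ [ b b Atom ] ⇒ [ b b b ]

Two distinct leftmost derivations for the same string.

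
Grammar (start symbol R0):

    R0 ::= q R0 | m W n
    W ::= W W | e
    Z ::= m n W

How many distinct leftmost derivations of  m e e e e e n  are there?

Parse trees for m e e e e e n (showing first 6 of 14):
  [R0 m [W [W e] [W [W e] [W [W e] [W [W e] [W e]]]]] n]
  [R0 m [W [W e] [W [W e] [W [W [W e] [W e]] [W e]]]] n]
  [R0 m [W [W e] [W [W [W e] [W e]] [W [W e] [W e]]]] n]
  [R0 m [W [W e] [W [W [W e] [W [W e] [W e]]] [W e]]] n]
  [R0 m [W [W e] [W [W [W [W e] [W e]] [W e]] [W e]]] n]
  [R0 m [W [W [W e] [W e]] [W [W e] [W [W e] [W e]]]] n]

14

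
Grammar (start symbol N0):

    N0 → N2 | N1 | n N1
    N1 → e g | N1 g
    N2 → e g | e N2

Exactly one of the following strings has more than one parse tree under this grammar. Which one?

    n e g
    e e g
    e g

e g

n e g: 1 tree
e e g: 1 tree
e g: 2 trees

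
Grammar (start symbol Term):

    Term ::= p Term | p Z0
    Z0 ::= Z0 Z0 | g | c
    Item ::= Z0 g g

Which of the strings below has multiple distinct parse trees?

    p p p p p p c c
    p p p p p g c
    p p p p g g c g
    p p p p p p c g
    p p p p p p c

p p p p p p c c: 1 tree
p p p p p g c: 1 tree
p p p p g g c g: 5 trees
p p p p p p c g: 1 tree
p p p p p p c: 1 tree

p p p p g g c g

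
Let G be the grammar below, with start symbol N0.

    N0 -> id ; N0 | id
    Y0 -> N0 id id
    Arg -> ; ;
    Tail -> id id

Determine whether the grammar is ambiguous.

Unambiguous

Only N0 is reachable from N0; ignoring the rest: Right-recursive list with a separator: after each atom, whether the separator follows determines the rule. One parse per string.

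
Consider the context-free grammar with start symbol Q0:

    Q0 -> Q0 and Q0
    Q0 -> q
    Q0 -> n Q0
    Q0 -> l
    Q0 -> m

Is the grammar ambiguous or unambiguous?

Ambiguous

Witness: n l and l

Derivation 1: Q0 ⇒ Q0 and Q0 ⇒ n Q0 and Q0 ⇒ n l and Q0 ⇒ n l and l
Derivation 2: Q0 ⇒ n Q0 ⇒ n Q0 and Q0 ⇒ n l and Q0 ⇒ n l and l

Two distinct leftmost derivations for the same string.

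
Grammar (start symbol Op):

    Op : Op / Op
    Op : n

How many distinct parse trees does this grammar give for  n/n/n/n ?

Parse trees for n/n/n/n:
  [Op [Op n] / [Op [Op n] / [Op [Op n] / [Op n]]]]
  [Op [Op n] / [Op [Op [Op n] / [Op n]] / [Op n]]]
  [Op [Op [Op n] / [Op n]] / [Op [Op n] / [Op n]]]
  [Op [Op [Op n] / [Op [Op n] / [Op n]]] / [Op n]]
  [Op [Op [Op [Op n] / [Op n]] / [Op n]] / [Op n]]

5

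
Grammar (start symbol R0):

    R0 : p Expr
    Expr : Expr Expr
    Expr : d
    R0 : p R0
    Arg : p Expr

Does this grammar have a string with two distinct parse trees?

Witness: p d d d

Derivation 1: R0 ⇒ p Expr ⇒ p Expr Expr ⇒ p Expr Expr Expr ⇒ p d Expr Expr ⇒ p d d Expr ⇒ p d d d
Derivation 2: R0 ⇒ p Expr ⇒ p Expr Expr ⇒ p d Expr ⇒ p d Expr Expr ⇒ p d d Expr ⇒ p d d d

Two distinct leftmost derivations for the same string.

Ambiguous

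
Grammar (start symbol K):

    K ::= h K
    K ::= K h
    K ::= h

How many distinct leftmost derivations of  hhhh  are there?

Parse trees for hhhh:
  [K h [K h [K h [K h]]]]
  [K h [K h [K [K h] h]]]
  [K h [K [K h [K h]] h]]
  [K h [K [K [K h] h] h]]
  [K [K h [K h [K h]]] h]
  [K [K h [K [K h] h]] h]
  [K [K [K h [K h]] h] h]
  [K [K [K [K h] h] h] h]

8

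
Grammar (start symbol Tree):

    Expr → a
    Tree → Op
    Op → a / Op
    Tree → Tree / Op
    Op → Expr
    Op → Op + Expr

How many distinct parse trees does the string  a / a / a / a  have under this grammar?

8

Parse trees for a / a / a / a:
  [Tree [Op a / [Op a / [Op a / [Op [Expr a]]]]]]
  [Tree [Tree [Op [Expr a]]] / [Op a / [Op a / [Op [Expr a]]]]]
  [Tree [Tree [Op a / [Op [Expr a]]]] / [Op a / [Op [Expr a]]]]
  [Tree [Tree [Tree [Op [Expr a]]] / [Op [Expr a]]] / [Op a / [Op [Expr a]]]]
  [Tree [Tree [Op a / [Op a / [Op [Expr a]]]]] / [Op [Expr a]]]
  [Tree [Tree [Tree [Op [Expr a]]] / [Op a / [Op [Expr a]]]] / [Op [Expr a]]]
  [Tree [Tree [Tree [Op a / [Op [Expr a]]]] / [Op [Expr a]]] / [Op [Expr a]]]
  [Tree [Tree [Tree [Tree [Op [Expr a]]] / [Op [Expr a]]] / [Op [Expr a]]] / [Op [Expr a]]]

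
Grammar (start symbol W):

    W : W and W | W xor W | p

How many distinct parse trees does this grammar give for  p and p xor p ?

2

Parse trees for p and p xor p:
  [W [W p] and [W [W p] xor [W p]]]
  [W [W [W p] and [W p]] xor [W p]]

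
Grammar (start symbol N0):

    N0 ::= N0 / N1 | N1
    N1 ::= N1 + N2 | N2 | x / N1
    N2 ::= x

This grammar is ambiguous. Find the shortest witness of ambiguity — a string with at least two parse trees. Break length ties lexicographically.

length 1: no string has ≥2 trees
length 3: x / x has 2 parse trees

Two derivations of x / x:
  N0 ⇒ N0 / N1 ⇒ N1 / N1 ⇒ N2 / N1 ⇒ x / N1 ⇒ x / N2 ⇒ x / x
  N0 ⇒ N1 ⇒ x / N1 ⇒ x / N2 ⇒ x / x

x / x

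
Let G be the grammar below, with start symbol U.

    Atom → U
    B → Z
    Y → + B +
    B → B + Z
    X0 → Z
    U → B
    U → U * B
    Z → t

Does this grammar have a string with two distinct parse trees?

Unambiguous

Only U, B, Z are reachable from U; ignoring the rest: This is a standard precedence ladder (U over B over Z), with each level left-recursive on its own operator ('*' at U, '+' at B). That structure is LR(1), hence unambiguous.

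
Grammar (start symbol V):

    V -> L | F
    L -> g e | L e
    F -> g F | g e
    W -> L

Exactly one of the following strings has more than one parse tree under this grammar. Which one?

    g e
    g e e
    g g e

g e: 2 trees
g e e: 1 tree
g g e: 1 tree

g e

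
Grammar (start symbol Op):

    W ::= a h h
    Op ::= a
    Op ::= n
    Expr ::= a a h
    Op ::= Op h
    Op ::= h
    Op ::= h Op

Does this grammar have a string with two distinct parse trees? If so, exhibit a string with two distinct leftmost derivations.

Witness: h h

Derivation 1: Op ⇒ Op h ⇒ h h
Derivation 2: Op ⇒ h Op ⇒ h h

Two distinct leftmost derivations for the same string.

Ambiguous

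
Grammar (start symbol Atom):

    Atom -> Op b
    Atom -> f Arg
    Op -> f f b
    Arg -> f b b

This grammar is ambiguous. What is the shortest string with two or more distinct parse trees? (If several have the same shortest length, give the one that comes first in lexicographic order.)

f f b b

length 4: f f b b has 2 parse trees

Two derivations of f f b b:
  Atom ⇒ Op b ⇒ f f b b
  Atom ⇒ f Arg ⇒ f f b b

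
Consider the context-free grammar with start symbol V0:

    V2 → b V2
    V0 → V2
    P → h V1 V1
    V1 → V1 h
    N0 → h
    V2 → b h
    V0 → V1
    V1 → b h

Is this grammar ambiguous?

Witness: b h

Derivation 1: V0 ⇒ V2 ⇒ b h
Derivation 2: V0 ⇒ V1 ⇒ b h

Two distinct leftmost derivations for the same string.

Ambiguous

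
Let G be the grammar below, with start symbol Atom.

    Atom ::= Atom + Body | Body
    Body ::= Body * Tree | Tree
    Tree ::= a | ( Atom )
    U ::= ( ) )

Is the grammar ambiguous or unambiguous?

Only Atom, Body, Tree are reachable from Atom; ignoring the rest: The grammar is stratified — Atom handles '+' (left-recursive), Body handles '*', Tree atoms. Each operator has a fixed associativity and precedence level, so every string has one parse.

Unambiguous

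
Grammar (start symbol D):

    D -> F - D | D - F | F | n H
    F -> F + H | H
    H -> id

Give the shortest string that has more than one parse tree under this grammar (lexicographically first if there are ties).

length 1: no string has ≥2 trees
length 2: no string has ≥2 trees
length 3: id - id has 2 parse trees

Two derivations of id - id:
  D ⇒ F - D ⇒ H - D ⇒ id - D ⇒ id - F ⇒ id - H ⇒ id - id
  D ⇒ D - F ⇒ F - F ⇒ H - F ⇒ id - F ⇒ id - H ⇒ id - id

id - id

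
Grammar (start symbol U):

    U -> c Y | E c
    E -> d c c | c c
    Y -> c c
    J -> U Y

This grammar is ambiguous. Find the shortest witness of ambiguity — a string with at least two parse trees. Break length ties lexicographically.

c c c

length 3: c c c has 2 parse trees

Two derivations of c c c:
  U ⇒ c Y ⇒ c c c
  U ⇒ E c ⇒ c c c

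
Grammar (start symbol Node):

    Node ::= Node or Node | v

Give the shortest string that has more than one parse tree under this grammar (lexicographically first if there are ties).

length 1: no string has ≥2 trees
length 3: no string has ≥2 trees
length 5: v or v or v has 2 parse trees

Two derivations of v or v or v:
  Node ⇒ Node or Node ⇒ Node or Node or Node ⇒ v or Node or Node ⇒ v or v or Node ⇒ v or v or v
  Node ⇒ Node or Node ⇒ v or Node ⇒ v or Node or Node ⇒ v or v or Node ⇒ v or v or v

v or v or v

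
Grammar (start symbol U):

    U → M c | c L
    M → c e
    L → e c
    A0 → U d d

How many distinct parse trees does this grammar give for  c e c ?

Parse trees for c e c:
  [U [M c e] c]
  [U c [L e c]]

2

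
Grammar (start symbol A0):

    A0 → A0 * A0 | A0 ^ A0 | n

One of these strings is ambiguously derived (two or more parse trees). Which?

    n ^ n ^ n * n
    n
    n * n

n ^ n ^ n * n

n ^ n ^ n * n: 5 trees
n: 1 tree
n * n: 1 tree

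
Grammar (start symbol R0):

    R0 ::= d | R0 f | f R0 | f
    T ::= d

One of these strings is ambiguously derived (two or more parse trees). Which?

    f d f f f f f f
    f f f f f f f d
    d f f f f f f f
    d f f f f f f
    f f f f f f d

f d f f f f f f

f d f f f f f f: 7 trees
f f f f f f f d: 1 tree
d f f f f f f f: 1 tree
d f f f f f f: 1 tree
f f f f f f d: 1 tree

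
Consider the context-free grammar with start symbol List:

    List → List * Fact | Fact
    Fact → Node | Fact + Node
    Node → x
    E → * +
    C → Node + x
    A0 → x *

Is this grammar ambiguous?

Only List, Fact, Node are reachable from List; ignoring the rest: List → List * Fact | Fact  ;  Fact → Fact + Node | Node  — a left-associative chain with Node at the bottom. Each string factors uniquely by precedence.

Unambiguous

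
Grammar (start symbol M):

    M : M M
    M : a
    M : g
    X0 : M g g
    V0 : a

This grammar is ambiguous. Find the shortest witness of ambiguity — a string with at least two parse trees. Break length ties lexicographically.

a a a

length 1: no string has ≥2 trees
length 2: no string has ≥2 trees
length 3: a a a has 2 parse trees

Two derivations of a a a:
  M ⇒ M M ⇒ M M M ⇒ a M M ⇒ a a M ⇒ a a a
  M ⇒ M M ⇒ a M ⇒ a M M ⇒ a a M ⇒ a a a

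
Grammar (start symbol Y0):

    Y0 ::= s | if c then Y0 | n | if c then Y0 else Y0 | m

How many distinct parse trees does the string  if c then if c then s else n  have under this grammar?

2

Parse trees for if c then if c then s else n:
  [Y0 if c then [Y0 if c then [Y0 s] else [Y0 n]]]
  [Y0 if c then [Y0 if c then [Y0 s]] else [Y0 n]]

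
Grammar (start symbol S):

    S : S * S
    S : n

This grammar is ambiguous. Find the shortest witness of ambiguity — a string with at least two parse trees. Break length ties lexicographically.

length 1: no string has ≥2 trees
length 3: no string has ≥2 trees
length 5: n * n * n has 2 parse trees

Two derivations of n * n * n:
  S ⇒ S * S ⇒ S * S * S ⇒ n * S * S ⇒ n * n * S ⇒ n * n * n
  S ⇒ S * S ⇒ n * S ⇒ n * S * S ⇒ n * n * S ⇒ n * n * n

n * n * n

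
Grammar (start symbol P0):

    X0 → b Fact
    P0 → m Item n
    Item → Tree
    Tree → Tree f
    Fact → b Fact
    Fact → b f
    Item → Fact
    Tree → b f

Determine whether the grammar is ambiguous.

Ambiguous

Witness: m b f n

Derivation 1: P0 ⇒ m Item n ⇒ m Tree n ⇒ m b f n
Derivation 2: P0 ⇒ m Item n ⇒ m Fact n ⇒ m b f n

Two distinct leftmost derivations for the same string.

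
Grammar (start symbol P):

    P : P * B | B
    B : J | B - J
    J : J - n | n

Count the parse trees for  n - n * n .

Parse trees for n - n * n:
  [P [P [B [J [J n] - n]]] * [B [J n]]]
  [P [P [B [B [J n]] - [J n]]] * [B [J n]]]

2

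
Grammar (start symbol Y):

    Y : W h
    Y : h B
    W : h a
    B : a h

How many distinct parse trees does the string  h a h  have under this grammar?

2

Parse trees for h a h:
  [Y [W h a] h]
  [Y h [B a h]]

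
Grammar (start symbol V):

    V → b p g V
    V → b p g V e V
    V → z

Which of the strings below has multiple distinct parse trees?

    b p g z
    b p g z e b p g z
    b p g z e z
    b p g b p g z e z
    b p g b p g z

b p g z: 1 tree
b p g z e b p g z: 1 tree
b p g z e z: 1 tree
b p g b p g z e z: 2 trees
b p g b p g z: 1 tree

b p g b p g z e z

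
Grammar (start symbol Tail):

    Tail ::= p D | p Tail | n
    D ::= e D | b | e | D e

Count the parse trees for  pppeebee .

6

Parse trees for pppeebee:
  [Tail p [Tail p [Tail p [D e [D e [D [D [D b] e] e]]]]]]
  [Tail p [Tail p [Tail p [D e [D [D e [D [D b] e]] e]]]]]
  [Tail p [Tail p [Tail p [D e [D [D [D e [D b]] e] e]]]]]
  [Tail p [Tail p [Tail p [D [D e [D e [D [D b] e]]] e]]]]
  [Tail p [Tail p [Tail p [D [D e [D [D e [D b]] e]] e]]]]
  [Tail p [Tail p [Tail p [D [D [D e [D e [D b]]] e] e]]]]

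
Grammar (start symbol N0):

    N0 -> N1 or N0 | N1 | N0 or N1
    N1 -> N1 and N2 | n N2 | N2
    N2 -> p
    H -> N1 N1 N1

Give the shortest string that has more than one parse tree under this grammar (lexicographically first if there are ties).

p or p

length 1: no string has ≥2 trees
length 2: no string has ≥2 trees
length 3: p or p has 2 parse trees

Two derivations of p or p:
  N0 ⇒ N1 or N0 ⇒ N2 or N0 ⇒ p or N0 ⇒ p or N1 ⇒ p or N2 ⇒ p or p
  N0 ⇒ N0 or N1 ⇒ N1 or N1 ⇒ N2 or N1 ⇒ p or N1 ⇒ p or N2 ⇒ p or p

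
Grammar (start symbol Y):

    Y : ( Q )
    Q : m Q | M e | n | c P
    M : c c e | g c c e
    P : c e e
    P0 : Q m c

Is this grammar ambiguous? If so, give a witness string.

Witness: ( c c e e )

Derivation 1: Y ⇒ ( Q ) ⇒ ( M e ) ⇒ ( c c e e )
Derivation 2: Y ⇒ ( Q ) ⇒ ( c P ) ⇒ ( c c e e )

Two distinct leftmost derivations for the same string.

Ambiguous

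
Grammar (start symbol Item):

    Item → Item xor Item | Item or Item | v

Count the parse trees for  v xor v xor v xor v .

Parse trees for v xor v xor v xor v:
  [Item [Item v] xor [Item [Item v] xor [Item [Item v] xor [Item v]]]]
  [Item [Item v] xor [Item [Item [Item v] xor [Item v]] xor [Item v]]]
  [Item [Item [Item v] xor [Item v]] xor [Item [Item v] xor [Item v]]]
  [Item [Item [Item v] xor [Item [Item v] xor [Item v]]] xor [Item v]]
  [Item [Item [Item [Item v] xor [Item v]] xor [Item v]] xor [Item v]]

5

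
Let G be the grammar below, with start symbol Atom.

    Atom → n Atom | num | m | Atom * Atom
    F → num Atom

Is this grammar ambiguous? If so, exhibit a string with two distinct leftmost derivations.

Witness: n m * m

Derivation 1: Atom ⇒ n Atom ⇒ n Atom * Atom ⇒ n m * Atom ⇒ n m * m
Derivation 2: Atom ⇒ Atom * Atom ⇒ n Atom * Atom ⇒ n m * Atom ⇒ n m * m

Two distinct leftmost derivations for the same string.

Ambiguous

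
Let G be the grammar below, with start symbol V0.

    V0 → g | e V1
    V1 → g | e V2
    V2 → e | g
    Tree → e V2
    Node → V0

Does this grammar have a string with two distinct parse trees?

Only V0, V1, V2 are reachable from V0; ignoring the rest: The reachable rules are right-linear with at most one rule per (nonterminal, next-terminal) pair. Each input token forces the next rule, so parsing is deterministic.

Unambiguous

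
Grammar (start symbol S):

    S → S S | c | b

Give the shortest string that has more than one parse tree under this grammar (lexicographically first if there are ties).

length 1: no string has ≥2 trees
length 2: no string has ≥2 trees
length 3: b b b has 2 parse trees

Two derivations of b b b:
  S ⇒ S S ⇒ S S S ⇒ b S S ⇒ b b S ⇒ b b b
  S ⇒ S S ⇒ b S ⇒ b S S ⇒ b b S ⇒ b b b

b b b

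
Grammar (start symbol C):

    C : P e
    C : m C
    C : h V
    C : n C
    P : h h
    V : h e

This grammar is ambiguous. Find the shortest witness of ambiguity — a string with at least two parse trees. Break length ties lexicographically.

h h e

length 3: h h e has 2 parse trees

Two derivations of h h e:
  C ⇒ P e ⇒ h h e
  C ⇒ h V ⇒ h h e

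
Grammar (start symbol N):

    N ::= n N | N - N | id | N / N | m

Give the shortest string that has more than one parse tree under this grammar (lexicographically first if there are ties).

length 1: no string has ≥2 trees
length 2: no string has ≥2 trees
length 3: no string has ≥2 trees
length 4: n id - id has 2 parse trees

Two derivations of n id - id:
  N ⇒ n N ⇒ n N - N ⇒ n id - N ⇒ n id - id
  N ⇒ N - N ⇒ n N - N ⇒ n id - N ⇒ n id - id

n id - id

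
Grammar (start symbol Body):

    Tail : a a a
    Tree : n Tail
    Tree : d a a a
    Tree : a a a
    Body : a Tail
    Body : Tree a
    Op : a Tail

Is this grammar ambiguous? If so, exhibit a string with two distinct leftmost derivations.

Ambiguous

Witness: a a a a

Derivation 1: Body ⇒ a Tail ⇒ a a a a
Derivation 2: Body ⇒ Tree a ⇒ a a a a

Two distinct leftmost derivations for the same string.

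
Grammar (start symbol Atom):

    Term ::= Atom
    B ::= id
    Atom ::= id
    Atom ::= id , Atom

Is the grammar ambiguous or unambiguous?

(Term, B are unreachable from Atom, so their rules don't affect L(Atom).) Right-recursive list with a separator: after each atom, whether the separator follows determines the rule. One parse per string.

Unambiguous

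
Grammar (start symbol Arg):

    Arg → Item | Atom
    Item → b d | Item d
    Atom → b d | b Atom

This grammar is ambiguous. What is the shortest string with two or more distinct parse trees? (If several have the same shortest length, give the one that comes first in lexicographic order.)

b d

length 2: b d has 2 parse trees

Two derivations of b d:
  Arg ⇒ Item ⇒ b d
  Arg ⇒ Atom ⇒ b d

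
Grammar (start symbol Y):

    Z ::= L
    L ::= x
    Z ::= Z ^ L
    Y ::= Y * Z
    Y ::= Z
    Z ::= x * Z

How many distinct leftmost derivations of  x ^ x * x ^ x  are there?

1

Parse trees for x ^ x * x ^ x:
  [Y [Y [Z [Z [L x]] ^ [L x]]] * [Z [Z [L x]] ^ [L x]]]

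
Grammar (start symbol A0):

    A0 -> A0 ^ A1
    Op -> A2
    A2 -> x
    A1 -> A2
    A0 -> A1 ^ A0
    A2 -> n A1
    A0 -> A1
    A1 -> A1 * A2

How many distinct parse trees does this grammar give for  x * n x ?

Parse trees for x * n x:
  [A0 [A1 [A1 [A2 x]] * [A2 n [A1 [A2 x]]]]]

1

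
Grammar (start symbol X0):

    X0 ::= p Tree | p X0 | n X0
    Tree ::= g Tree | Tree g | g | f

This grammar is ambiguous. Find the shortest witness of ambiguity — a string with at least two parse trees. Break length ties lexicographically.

p g g

length 2: no string has ≥2 trees
length 3: p g g has 2 parse trees

Two derivations of p g g:
  X0 ⇒ p Tree ⇒ p g Tree ⇒ p g g
  X0 ⇒ p Tree ⇒ p Tree g ⇒ p g g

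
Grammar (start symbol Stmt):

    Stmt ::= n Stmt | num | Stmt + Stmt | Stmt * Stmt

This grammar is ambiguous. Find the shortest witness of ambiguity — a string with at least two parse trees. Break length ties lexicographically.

length 1: no string has ≥2 trees
length 2: no string has ≥2 trees
length 3: no string has ≥2 trees
length 4: n num * num has 2 parse trees

Two derivations of n num * num:
  Stmt ⇒ n Stmt ⇒ n Stmt * Stmt ⇒ n num * Stmt ⇒ n num * num
  Stmt ⇒ Stmt * Stmt ⇒ n Stmt * Stmt ⇒ n num * Stmt ⇒ n num * num

n num * num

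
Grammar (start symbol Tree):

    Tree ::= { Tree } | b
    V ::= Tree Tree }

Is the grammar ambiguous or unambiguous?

Only Tree is reachable from Tree; ignoring the rest: L(Tree) is { openⁿ atom closeⁿ : n ≥ 0 }. The bracket depth fixes n, and the derivation is forced at every step.

Unambiguous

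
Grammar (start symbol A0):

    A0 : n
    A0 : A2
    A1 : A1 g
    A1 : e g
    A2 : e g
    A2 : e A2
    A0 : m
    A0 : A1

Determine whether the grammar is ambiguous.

Witness: e g

Derivation 1: A0 ⇒ A2 ⇒ e g
Derivation 2: A0 ⇒ A1 ⇒ e g

Two distinct leftmost derivations for the same string.

Ambiguous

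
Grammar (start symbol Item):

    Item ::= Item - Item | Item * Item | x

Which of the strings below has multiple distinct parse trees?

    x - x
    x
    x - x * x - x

x - x * x - x

x - x: 1 tree
x: 1 tree
x - x * x - x: 5 trees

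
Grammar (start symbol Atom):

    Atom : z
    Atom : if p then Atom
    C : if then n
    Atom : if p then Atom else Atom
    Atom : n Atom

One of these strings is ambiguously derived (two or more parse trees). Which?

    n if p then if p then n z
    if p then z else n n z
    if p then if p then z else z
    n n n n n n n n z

n if p then if p then n z: 1 tree
if p then z else n n z: 1 tree
if p then if p then z else z: 2 trees
n n n n n n n n z: 1 tree

if p then if p then z else z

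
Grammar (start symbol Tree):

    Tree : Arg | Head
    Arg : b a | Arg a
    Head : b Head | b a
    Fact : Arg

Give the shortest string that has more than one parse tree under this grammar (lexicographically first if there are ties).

b a

length 2: b a has 2 parse trees

Two derivations of b a:
  Tree ⇒ Arg ⇒ b a
  Tree ⇒ Head ⇒ b a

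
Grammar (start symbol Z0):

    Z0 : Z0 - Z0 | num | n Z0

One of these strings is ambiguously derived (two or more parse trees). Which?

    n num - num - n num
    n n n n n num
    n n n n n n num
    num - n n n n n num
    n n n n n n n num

n num - num - n num

n num - num - n num: 5 trees
n n n n n num: 1 tree
n n n n n n num: 1 tree
num - n n n n n num: 1 tree
n n n n n n n num: 1 tree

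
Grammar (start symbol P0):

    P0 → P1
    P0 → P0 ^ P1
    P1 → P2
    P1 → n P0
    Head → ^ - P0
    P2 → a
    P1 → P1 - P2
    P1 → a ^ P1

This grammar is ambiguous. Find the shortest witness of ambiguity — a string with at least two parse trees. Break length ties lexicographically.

length 1: no string has ≥2 trees
length 2: no string has ≥2 trees
length 3: a ^ a has 2 parse trees

Two derivations of a ^ a:
  P0 ⇒ P1 ⇒ a ^ P1 ⇒ a ^ P2 ⇒ a ^ a
  P0 ⇒ P0 ^ P1 ⇒ P1 ^ P1 ⇒ P2 ^ P1 ⇒ a ^ P1 ⇒ a ^ P2 ⇒ a ^ a

a ^ a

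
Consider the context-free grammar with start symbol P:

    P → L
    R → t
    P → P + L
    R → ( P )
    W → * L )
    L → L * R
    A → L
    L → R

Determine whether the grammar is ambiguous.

Unambiguous

Only P, L, R are reachable from P; ignoring the rest: The grammar is stratified — P handles '+' (left-recursive), L handles '*', R atoms. Each operator has a fixed associativity and precedence level, so every string has one parse.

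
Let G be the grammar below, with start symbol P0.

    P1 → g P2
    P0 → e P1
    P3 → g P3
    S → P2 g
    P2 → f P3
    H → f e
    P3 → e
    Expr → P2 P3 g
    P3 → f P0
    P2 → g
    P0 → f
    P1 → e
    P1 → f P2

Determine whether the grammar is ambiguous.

(S, H, Expr are unreachable from P0, so their rules don't affect L(P0).) The reachable rules are right-linear with at most one rule per (nonterminal, next-terminal) pair. Each input token forces the next rule, so parsing is deterministic.

Unambiguous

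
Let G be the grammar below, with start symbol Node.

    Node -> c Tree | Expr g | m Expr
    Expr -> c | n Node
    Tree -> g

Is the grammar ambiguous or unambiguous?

Witness: c g

Derivation 1: Node ⇒ c Tree ⇒ c g
Derivation 2: Node ⇒ Expr g ⇒ c g

Two distinct leftmost derivations for the same string.

Ambiguous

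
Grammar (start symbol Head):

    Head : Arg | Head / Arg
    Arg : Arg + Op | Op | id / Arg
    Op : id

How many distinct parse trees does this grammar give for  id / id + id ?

Parse trees for id / id + id:
  [Head [Arg [Arg id / [Arg [Op id]]] + [Op id]]]
  [Head [Arg id / [Arg [Arg [Op id]] + [Op id]]]]
  [Head [Head [Arg [Op id]]] / [Arg [Arg [Op id]] + [Op id]]]

3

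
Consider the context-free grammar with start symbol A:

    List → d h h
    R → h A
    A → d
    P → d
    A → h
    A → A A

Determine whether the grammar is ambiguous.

Ambiguous

Witness: d d d

Derivation 1: A ⇒ A A ⇒ d A ⇒ d A A ⇒ d d A ⇒ d d d
Derivation 2: A ⇒ A A ⇒ A A A ⇒ d A A ⇒ d d A ⇒ d d d

Two distinct leftmost derivations for the same string.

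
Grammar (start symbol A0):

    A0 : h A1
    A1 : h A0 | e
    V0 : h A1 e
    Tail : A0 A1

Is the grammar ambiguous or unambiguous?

Unambiguous

(V0, Tail are unreachable from A0, so their rules don't affect L(A0).) The reachable rules are right-linear with at most one rule per (nonterminal, next-terminal) pair. Each input token forces the next rule, so parsing is deterministic.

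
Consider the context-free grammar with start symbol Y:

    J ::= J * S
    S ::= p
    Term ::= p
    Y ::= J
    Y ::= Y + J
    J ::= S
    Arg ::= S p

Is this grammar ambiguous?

Unambiguous

(Term, Arg are unreachable from Y, so their rules don't affect L(Y).) This is a standard precedence ladder (Y over J over S), with each level left-recursive on its own operator ('+' at Y, '*' at J). That structure is LR(1), hence unambiguous.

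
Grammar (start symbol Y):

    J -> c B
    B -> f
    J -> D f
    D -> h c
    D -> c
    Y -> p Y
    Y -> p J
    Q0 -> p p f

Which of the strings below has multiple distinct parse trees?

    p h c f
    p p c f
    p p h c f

p p c f

p h c f: 1 tree
p p c f: 2 trees
p p h c f: 1 tree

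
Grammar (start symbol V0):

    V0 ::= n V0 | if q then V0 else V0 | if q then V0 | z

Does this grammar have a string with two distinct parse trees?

Ambiguous

Witness: if q then if q then z else z

Derivation 1: V0 ⇒ if q then V0 else V0 ⇒ if q then if q then V0 else V0 ⇒ if q then if q then z else V0 ⇒ if q then if q then z else z
Derivation 2: V0 ⇒ if q then V0 ⇒ if q then if q then V0 else V0 ⇒ if q then if q then z else V0 ⇒ if q then if q then z else z

Two distinct leftmost derivations for the same string.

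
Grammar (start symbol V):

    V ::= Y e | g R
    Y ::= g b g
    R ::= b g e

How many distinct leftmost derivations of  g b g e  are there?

Parse trees for g b g e:
  [V [Y g b g] e]
  [V g [R b g e]]

2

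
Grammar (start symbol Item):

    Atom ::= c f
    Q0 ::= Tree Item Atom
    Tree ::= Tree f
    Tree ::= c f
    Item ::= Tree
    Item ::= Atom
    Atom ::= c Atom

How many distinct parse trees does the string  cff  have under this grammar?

1

Parse trees for cff:
  [Item [Tree [Tree c f] f]]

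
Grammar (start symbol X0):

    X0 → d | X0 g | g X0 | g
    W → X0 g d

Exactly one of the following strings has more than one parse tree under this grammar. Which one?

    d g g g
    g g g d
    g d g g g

g d g g g

d g g g: 1 tree
g g g d: 1 tree
g d g g g: 4 trees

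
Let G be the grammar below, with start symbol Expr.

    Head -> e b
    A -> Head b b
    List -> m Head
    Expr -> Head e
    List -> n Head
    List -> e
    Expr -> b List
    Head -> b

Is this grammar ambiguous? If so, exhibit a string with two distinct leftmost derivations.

Witness: b e

Derivation 1: Expr ⇒ Head e ⇒ b e
Derivation 2: Expr ⇒ b List ⇒ b e

Two distinct leftmost derivations for the same string.

Ambiguous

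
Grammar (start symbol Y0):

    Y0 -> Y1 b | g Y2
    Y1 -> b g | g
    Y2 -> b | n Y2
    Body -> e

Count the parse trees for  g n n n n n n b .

1

Parse trees for g n n n n n n b:
  [Y0 g [Y2 n [Y2 n [Y2 n [Y2 n [Y2 n [Y2 n [Y2 b]]]]]]]]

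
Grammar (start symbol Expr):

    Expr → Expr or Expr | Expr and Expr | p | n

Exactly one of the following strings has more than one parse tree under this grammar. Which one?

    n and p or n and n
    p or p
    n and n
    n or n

n and p or n and n

n and p or n and n: 5 trees
p or p: 1 tree
n and n: 1 tree
n or n: 1 tree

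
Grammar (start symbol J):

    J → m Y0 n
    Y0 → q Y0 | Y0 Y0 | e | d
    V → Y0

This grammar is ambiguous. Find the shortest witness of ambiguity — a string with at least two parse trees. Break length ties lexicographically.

length 3: no string has ≥2 trees
length 4: no string has ≥2 trees
length 5: m d d d n has 2 parse trees

Two derivations of m d d d n:
  J ⇒ m Y0 n ⇒ m Y0 Y0 n ⇒ m Y0 Y0 Y0 n ⇒ m d Y0 Y0 n ⇒ m d d Y0 n ⇒ m d d d n
  J ⇒ m Y0 n ⇒ m Y0 Y0 n ⇒ m d Y0 n ⇒ m d Y0 Y0 n ⇒ m d d Y0 n ⇒ m d d d n

m d d d n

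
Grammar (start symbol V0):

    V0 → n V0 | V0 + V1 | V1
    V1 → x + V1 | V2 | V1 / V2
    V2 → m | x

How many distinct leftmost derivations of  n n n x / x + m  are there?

4

Parse trees for n n n x / x + m:
  [V0 n [V0 n [V0 n [V0 [V0 [V1 [V1 [V2 x]] / [V2 x]]] + [V1 [V2 m]]]]]]
  [V0 n [V0 n [V0 [V0 n [V0 [V1 [V1 [V2 x]] / [V2 x]]]] + [V1 [V2 m]]]]]
  [V0 n [V0 [V0 n [V0 n [V0 [V1 [V1 [V2 x]] / [V2 x]]]]] + [V1 [V2 m]]]]
  [V0 [V0 n [V0 n [V0 n [V0 [V1 [V1 [V2 x]] / [V2 x]]]]]] + [V1 [V2 m]]]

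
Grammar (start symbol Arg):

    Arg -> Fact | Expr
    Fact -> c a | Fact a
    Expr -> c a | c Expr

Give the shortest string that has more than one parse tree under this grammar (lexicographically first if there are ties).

c a

length 2: c a has 2 parse trees

Two derivations of c a:
  Arg ⇒ Fact ⇒ c a
  Arg ⇒ Expr ⇒ c a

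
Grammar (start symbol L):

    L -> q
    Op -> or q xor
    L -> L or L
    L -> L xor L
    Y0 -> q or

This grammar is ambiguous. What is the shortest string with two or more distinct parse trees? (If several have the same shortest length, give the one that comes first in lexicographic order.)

q or q or q

length 1: no string has ≥2 trees
length 3: no string has ≥2 trees
length 5: q or q or q has 2 parse trees

Two derivations of q or q or q:
  L ⇒ L or L ⇒ q or L ⇒ q or L or L ⇒ q or q or L ⇒ q or q or q
  L ⇒ L or L ⇒ L or L or L ⇒ q or L or L ⇒ q or q or L ⇒ q or q or q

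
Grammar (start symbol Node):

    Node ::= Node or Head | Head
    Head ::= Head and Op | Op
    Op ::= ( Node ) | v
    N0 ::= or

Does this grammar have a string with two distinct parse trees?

Unambiguous

Only Node, Head, Op are reachable from Node; ignoring the rest: This is a standard precedence ladder (Node over Head over Op), with each level left-recursive on its own operator ('or' at Node, 'and' at Head). That structure is LR(1), hence unambiguous.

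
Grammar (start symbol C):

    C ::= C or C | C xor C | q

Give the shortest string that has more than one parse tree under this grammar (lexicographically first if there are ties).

length 1: no string has ≥2 trees
length 3: no string has ≥2 trees
length 5: q or q or q has 2 parse trees

Two derivations of q or q or q:
  C ⇒ C or C ⇒ C or C or C ⇒ q or C or C ⇒ q or q or C ⇒ q or q or q
  C ⇒ C or C ⇒ q or C ⇒ q or C or C ⇒ q or q or C ⇒ q or q or q

q or q or q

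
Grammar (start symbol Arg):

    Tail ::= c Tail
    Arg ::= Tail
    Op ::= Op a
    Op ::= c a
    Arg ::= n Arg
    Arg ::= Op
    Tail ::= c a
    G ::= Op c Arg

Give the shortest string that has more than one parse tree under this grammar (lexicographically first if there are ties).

length 2: c a has 2 parse trees

Two derivations of c a:
  Arg ⇒ Tail ⇒ c a
  Arg ⇒ Op ⇒ c a

c a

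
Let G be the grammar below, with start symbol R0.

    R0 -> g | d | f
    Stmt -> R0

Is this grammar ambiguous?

Unambiguous

(Stmt is unreachable from R0, so its rules don't affect L(R0).) The reachable rules are right-linear with at most one rule per (nonterminal, next-terminal) pair. Each input token forces the next rule, so parsing is deterministic.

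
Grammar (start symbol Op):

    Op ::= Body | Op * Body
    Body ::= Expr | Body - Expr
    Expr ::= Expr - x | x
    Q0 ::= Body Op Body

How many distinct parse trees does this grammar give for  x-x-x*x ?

Parse trees for x-x-x*x:
  [Op [Op [Body [Expr [Expr [Expr x] - x] - x]]] * [Body [Expr x]]]
  [Op [Op [Body [Body [Expr x]] - [Expr [Expr x] - x]]] * [Body [Expr x]]]
  [Op [Op [Body [Body [Expr [Expr x] - x]] - [Expr x]]] * [Body [Expr x]]]
  [Op [Op [Body [Body [Body [Expr x]] - [Expr x]] - [Expr x]]] * [Body [Expr x]]]

4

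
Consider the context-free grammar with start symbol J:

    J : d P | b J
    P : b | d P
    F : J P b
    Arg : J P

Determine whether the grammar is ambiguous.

Only J, P are reachable from J; ignoring the rest: The reachable rules are right-linear with at most one rule per (nonterminal, next-terminal) pair. Each input token forces the next rule, so parsing is deterministic.

Unambiguous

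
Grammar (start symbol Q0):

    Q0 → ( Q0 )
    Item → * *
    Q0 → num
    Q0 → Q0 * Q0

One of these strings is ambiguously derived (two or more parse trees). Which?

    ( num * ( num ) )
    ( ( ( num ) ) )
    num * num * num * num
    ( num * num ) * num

num * num * num * num

( num * ( num ) ): 1 tree
( ( ( num ) ) ): 1 tree
num * num * num * num: 5 trees
( num * num ) * num: 1 tree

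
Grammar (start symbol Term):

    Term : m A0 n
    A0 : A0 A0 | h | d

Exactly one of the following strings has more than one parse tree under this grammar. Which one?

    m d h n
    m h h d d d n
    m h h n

m h h d d d n

m d h n: 1 tree
m h h d d d n: 14 trees
m h h n: 1 tree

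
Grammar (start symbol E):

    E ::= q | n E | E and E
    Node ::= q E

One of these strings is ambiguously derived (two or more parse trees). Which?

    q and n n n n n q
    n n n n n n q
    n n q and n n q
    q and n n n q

q and n n n n n q: 1 tree
n n n n n n q: 1 tree
n n q and n n q: 3 trees
q and n n n q: 1 tree

n n q and n n q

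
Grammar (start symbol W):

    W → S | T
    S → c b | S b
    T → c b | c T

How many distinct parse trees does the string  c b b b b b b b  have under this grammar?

Parse trees for c b b b b b b b:
  [W [S [S [S [S [S [S [S c b] b] b] b] b] b] b]]

1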